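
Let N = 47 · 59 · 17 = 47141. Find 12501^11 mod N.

16308

Mod 47: 12501 ≡ 46; 46^11 ≡ 46 (mod 47).
Mod 59: 12501 ≡ 52; 52^11 ≡ 24 (mod 59).
Mod 17: 12501 ≡ 6; 6^11 ≡ 5 (mod 17).
Combine by CRT: x ≡ 46 (mod 47), x ≡ 24 (mod 59), x ≡ 5 (mod 17) ⇒ x ≡ 16308 (mod 47141).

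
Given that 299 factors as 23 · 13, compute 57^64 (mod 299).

27

Mod 23: 57 ≡ 11; by Fermat, exponent reduces to 64 mod 22 = 20; 11^20 ≡ 4 (mod 23).
Mod 13: 57 ≡ 5; by Fermat, exponent reduces to 64 mod 12 = 4; 5^4 ≡ 1 (mod 13).
Combine by CRT: x ≡ 4 (mod 23), x ≡ 1 (mod 13) ⇒ x ≡ 27 (mod 299).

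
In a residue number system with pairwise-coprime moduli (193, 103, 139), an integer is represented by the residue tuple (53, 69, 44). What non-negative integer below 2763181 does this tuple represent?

889783

The moduli are pairwise coprime; N = 193·103·139 = 2763181.
N/193 = 14317; 14317 ≡ 35 (mod 193); 35·182 ≡ 1, so inverse 182.
N/103 = 26827; 26827 ≡ 47 (mod 103); 47·57 ≡ 1, so inverse 57.
N/139 = 19879; 19879 ≡ 2 (mod 139); 2·70 ≡ 1, so inverse 70.
x ≡ 53·14317·182 + 69·26827·57 + 44·19879·70 = 304839693.
304839693 mod 2763181 = 889783.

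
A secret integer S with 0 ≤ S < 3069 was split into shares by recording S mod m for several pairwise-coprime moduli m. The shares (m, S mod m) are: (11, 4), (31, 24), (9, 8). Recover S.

The moduli are pairwise coprime; N = 11·31·9 = 3069.
N/11 = 279; 279 ≡ 4 (mod 11); 4·3 ≡ 1, so inverse 3.
N/31 = 99; 99 ≡ 6 (mod 31); 6·26 ≡ 1, so inverse 26.
N/9 = 341; 341 ≡ 8 (mod 9); 8·8 ≡ 1, so inverse 8.
S ≡ 4·279·3 + 24·99·26 + 8·341·8 = 86948.
86948 mod 3069 = 1016.

1016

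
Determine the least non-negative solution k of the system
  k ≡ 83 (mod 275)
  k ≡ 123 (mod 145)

2008

Combine the congruences pairwise.
gcd(275, 145) = 5 and 5 | (123 − 83), so the pair is consistent; merging gives k ≡ 2008 (mod 7975), where 7975 = lcm(275, 145).
The solution is unique modulo lcm(275, 145) = 7975.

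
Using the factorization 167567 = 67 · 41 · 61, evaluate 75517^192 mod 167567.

Mod 67: 75517 ≡ 8; by Fermat, exponent reduces to 192 mod 66 = 60; 8^60 ≡ 62 (mod 67).
Mod 41: 75517 ≡ 36; by Fermat, exponent reduces to 192 mod 40 = 32; 36^32 ≡ 16 (mod 41).
Mod 61: 75517 ≡ 60; by Fermat, exponent reduces to 192 mod 60 = 12; 60^12 ≡ 1 (mod 61).
Combine by CRT: x ≡ 62 (mod 67), x ≡ 16 (mod 41), x ≡ 1 (mod 61) ⇒ x ≡ 53193 (mod 167567).

53193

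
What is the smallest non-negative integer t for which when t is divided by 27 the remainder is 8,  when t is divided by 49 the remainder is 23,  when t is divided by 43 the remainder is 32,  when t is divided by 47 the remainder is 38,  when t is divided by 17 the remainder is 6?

The moduli are pairwise coprime; N = 27·49·43·47·17 = 45454311.
N/27 = 1683493; 1683493 ≡ 16 (mod 27); 16·22 ≡ 1, so inverse 22.
N/49 = 927639; 927639 ≡ 20 (mod 49); 20·27 ≡ 1, so inverse 27.
N/43 = 1057077; 1057077 ≡ 8 (mod 43); 8·27 ≡ 1, so inverse 27.
N/47 = 967113; 967113 ≡ 41 (mod 47); 41·39 ≡ 1, so inverse 39.
N/17 = 2673783; 2673783 ≡ 6 (mod 17); 6·3 ≡ 1, so inverse 3.
t ≡ 8·1683493·22 + 23·927639·27 + 32·1057077·27 + 38·967113·39 + 6·2673783·3 = 3267062675.
3267062675 mod 45454311 = 39806594.

39806594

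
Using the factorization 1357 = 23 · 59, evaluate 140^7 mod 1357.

197

Mod 23: 140 ≡ 2; 2^7 ≡ 13 (mod 23).
Mod 59: 140 ≡ 22; 22^7 ≡ 20 (mod 59).
Combine by CRT: x ≡ 13 (mod 23), x ≡ 20 (mod 59) ⇒ x ≡ 197 (mod 1357).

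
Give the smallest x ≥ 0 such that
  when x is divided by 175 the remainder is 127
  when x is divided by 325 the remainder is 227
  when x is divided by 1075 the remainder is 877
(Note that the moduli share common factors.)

gcd(175, 325) = 25 and 25 | (227 − 127), so the pair is consistent; merging gives x ≡ 1527 (mod 2275), where 2275 = lcm(175, 325).
gcd(2275, 1075) = 25 and 25 | (877 − 1527), so the pair is consistent; merging gives x ≡ 28827 (mod 97825), where 97825 = lcm(2275, 1075).
The solution is unique modulo lcm(175, 325, 1075) = 97825.

28827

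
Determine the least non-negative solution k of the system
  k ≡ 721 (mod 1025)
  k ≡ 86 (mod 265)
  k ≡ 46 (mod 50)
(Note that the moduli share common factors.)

3796

gcd(1025, 265) = 5 and 5 | (86 − 721), so the pair is consistent; merging gives k ≡ 3796 (mod 54325), where 54325 = lcm(1025, 265).
gcd(54325, 50) = 25 and 25 | (46 − 3796), so the pair is consistent; merging gives k ≡ 3796 (mod 108650), where 108650 = lcm(54325, 50).
The solution is unique modulo lcm(1025, 265, 50) = 108650.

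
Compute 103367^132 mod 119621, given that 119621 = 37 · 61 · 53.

79736

Mod 37: 103367 ≡ 26; by Fermat, exponent reduces to 132 mod 36 = 24; 26^24 ≡ 1 (mod 37).
Mod 61: 103367 ≡ 33; by Fermat, exponent reduces to 132 mod 60 = 12; 33^12 ≡ 9 (mod 61).
Mod 53: 103367 ≡ 17; by Fermat, exponent reduces to 132 mod 52 = 28; 17^28 ≡ 24 (mod 53).
Combine by CRT: x ≡ 1 (mod 37), x ≡ 9 (mod 61), x ≡ 24 (mod 53) ⇒ x ≡ 79736 (mod 119621).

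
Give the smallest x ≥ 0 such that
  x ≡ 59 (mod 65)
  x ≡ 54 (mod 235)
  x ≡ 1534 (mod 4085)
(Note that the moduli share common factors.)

1320989

gcd(65, 235) = 5 and 5 | (54 − 59), so the pair is consistent; merging gives x ≡ 1229 (mod 3055), where 3055 = lcm(65, 235).
gcd(3055, 4085) = 5 and 5 | (1534 − 1229), so the pair is consistent; merging gives x ≡ 1320989 (mod 2495935), where 2495935 = lcm(3055, 4085).
The solution is unique modulo lcm(65, 235, 4085) = 2495935.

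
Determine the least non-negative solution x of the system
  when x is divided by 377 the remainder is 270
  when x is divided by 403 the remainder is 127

Combine the congruences pairwise.
gcd(377, 403) = 13 and 13 | (127 − 270), so the pair is consistent; merging gives x ≡ 8187 (mod 11687), where 11687 = lcm(377, 403).
The solution is unique modulo lcm(377, 403) = 11687.

8187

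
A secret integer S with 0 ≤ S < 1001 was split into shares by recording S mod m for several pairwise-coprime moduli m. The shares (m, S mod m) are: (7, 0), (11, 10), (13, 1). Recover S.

560

Combine the congruences pairwise.
From S ≡ 0 (mod 7) write S = 0 + 7t. Substituting into S ≡ 10 (mod 11) gives 7t ≡ 10 (mod 11), and since 7⁻¹ ≡ 8 (mod 11), t ≡ 3. Hence S ≡ 0 + 7·3 = 21 (mod 77).
From S ≡ 21 (mod 77) write S = 21 + 77t. Substituting into S ≡ 1 (mod 13) gives 77t ≡ 6 (mod 13), and since 12⁻¹ ≡ 12 (mod 13), t ≡ 7. Hence S ≡ 21 + 77·7 = 560 (mod 1001).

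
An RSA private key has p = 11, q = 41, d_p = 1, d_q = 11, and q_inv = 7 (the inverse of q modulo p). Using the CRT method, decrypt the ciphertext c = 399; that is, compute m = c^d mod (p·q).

311

m₁ = c^(d_p) mod p: c ≡ 3 (mod 11), and 3^1 mod 11 = 3.
m₂ = c^(d_q) mod q: c ≡ 30 (mod 41), and 30^11 mod 41 = 24.
h = q_inv·(m₁ − m₂) mod p = 7·(3 − 24) mod 11 = 7.
m = m₂ + h·q = 24 + 7·41 = 311.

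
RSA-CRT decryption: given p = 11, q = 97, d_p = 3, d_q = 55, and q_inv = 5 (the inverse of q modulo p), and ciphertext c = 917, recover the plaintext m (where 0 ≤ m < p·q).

482

m₁ = c^(d_p) mod p: c ≡ 4 (mod 11), and 4^3 mod 11 = 9.
m₂ = c^(d_q) mod q: c ≡ 44 (mod 97), and 44^55 mod 97 = 94.
h = q_inv·(m₁ − m₂) mod p = 5·(9 − 94) mod 11 = 4.
m = m₂ + h·q = 94 + 4·97 = 482.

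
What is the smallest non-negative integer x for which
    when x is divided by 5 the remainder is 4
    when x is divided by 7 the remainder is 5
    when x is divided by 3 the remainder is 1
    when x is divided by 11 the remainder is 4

The moduli are pairwise coprime; N = 5·7·3·11 = 1155.
N/5 = 231; 231 ≡ 1 (mod 5), inverse 1.
N/7 = 165; 165 ≡ 4 (mod 7); 4·2 ≡ 1, so inverse 2.
N/3 = 385; 385 ≡ 1 (mod 3), inverse 1.
N/11 = 105; 105 ≡ 6 (mod 11); 6·2 ≡ 1, so inverse 2.
x ≡ 4·231·1 + 5·165·2 + 1·385·1 + 4·105·2 = 3799.
3799 mod 1155 = 334.

334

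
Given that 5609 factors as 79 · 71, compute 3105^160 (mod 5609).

Mod 79: 3105 ≡ 24; by Fermat, exponent reduces to 160 mod 78 = 4; 24^4 ≡ 55 (mod 79).
Mod 71: 3105 ≡ 52; by Fermat, exponent reduces to 160 mod 70 = 20; 52^20 ≡ 20 (mod 71).
Combine by CRT: x ≡ 55 (mod 79), x ≡ 20 (mod 71) ⇒ x ≡ 3215 (mod 5609).

3215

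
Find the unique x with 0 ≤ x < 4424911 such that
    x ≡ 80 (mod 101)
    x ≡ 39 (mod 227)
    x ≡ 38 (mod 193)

From x ≡ 80 (mod 101) write x = 80 + 101t. Substituting into x ≡ 39 (mod 227) gives 101t ≡ 186 (mod 227), and since 101⁻¹ ≡ 9 (mod 227), t ≡ 85. Hence x ≡ 80 + 101·85 = 8665 (mod 22927).
From x ≡ 8665 (mod 22927) write x = 8665 + 22927t. Substituting into x ≡ 38 (mod 193) gives 22927t ≡ 58 (mod 193), and since 153⁻¹ ≡ 82 (mod 193), t ≡ 124. Hence x ≡ 8665 + 22927·124 = 2851613 (mod 4424911).

2851613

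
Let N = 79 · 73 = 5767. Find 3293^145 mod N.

Mod 79: 3293 ≡ 54; by Fermat, exponent reduces to 145 mod 78 = 67; 54^67 ≡ 3 (mod 79).
Mod 73: 3293 ≡ 8; by Fermat, exponent reduces to 145 mod 72 = 1; 8^1 ≡ 8 (mod 73).
Combine by CRT: x ≡ 3 (mod 79), x ≡ 8 (mod 73) ⇒ x ≡ 1030 (mod 5767).

1030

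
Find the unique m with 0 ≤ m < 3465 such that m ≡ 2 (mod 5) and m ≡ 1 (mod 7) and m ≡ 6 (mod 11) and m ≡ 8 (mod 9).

The moduli are pairwise coprime; N = 5·7·11·9 = 3465.
N/5 = 693; 693 ≡ 3 (mod 5); 3·2 ≡ 1, so inverse 2.
N/7 = 495; 495 ≡ 5 (mod 7); 5·3 ≡ 1, so inverse 3.
N/11 = 315; 315 ≡ 7 (mod 11); 7·8 ≡ 1, so inverse 8.
N/9 = 385; 385 ≡ 7 (mod 9); 7·4 ≡ 1, so inverse 4.
m ≡ 2·693·2 + 1·495·3 + 6·315·8 + 8·385·4 = 31697.
31697 mod 3465 = 512.

512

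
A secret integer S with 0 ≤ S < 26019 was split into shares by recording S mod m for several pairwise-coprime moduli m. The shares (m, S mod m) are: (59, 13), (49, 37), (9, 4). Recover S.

The moduli are pairwise coprime; N = 59·49·9 = 26019.
N/59 = 441; 441 ≡ 28 (mod 59); 28·19 ≡ 1, so inverse 19.
N/49 = 531; 531 ≡ 41 (mod 49); 41·6 ≡ 1, so inverse 6.
N/9 = 2891; 2891 ≡ 2 (mod 9); 2·5 ≡ 1, so inverse 5.
S ≡ 13·441·19 + 37·531·6 + 4·2891·5 = 284629.
284629 mod 26019 = 24439.

24439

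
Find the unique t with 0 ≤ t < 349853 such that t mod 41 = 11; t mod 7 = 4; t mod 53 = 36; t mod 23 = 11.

The moduli are pairwise coprime; N = 41·7·53·23 = 349853.
N/41 = 8533; 8533 ≡ 5 (mod 41); 5·33 ≡ 1, so inverse 33.
N/7 = 49979; 49979 ≡ 6 (mod 7); 6·6 ≡ 1, so inverse 6.
N/53 = 6601; 6601 ≡ 29 (mod 53); 29·11 ≡ 1, so inverse 11.
N/23 = 15211; 15211 ≡ 8 (mod 23); 8·3 ≡ 1, so inverse 3.
t ≡ 11·8533·33 + 4·49979·6 + 36·6601·11 + 11·15211·3 = 7412934.
7412934 mod 349853 = 66021.

66021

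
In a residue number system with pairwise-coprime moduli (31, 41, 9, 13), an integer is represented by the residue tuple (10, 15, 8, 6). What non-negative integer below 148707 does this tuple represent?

Combine the congruences pairwise.
From x ≡ 10 (mod 31) write x = 10 + 31t. Substituting into x ≡ 15 (mod 41) gives 31t ≡ 5 (mod 41), and since 31⁻¹ ≡ 4 (mod 41), t ≡ 20. Hence x ≡ 10 + 31·20 = 630 (mod 1271).
From x ≡ 630 (mod 1271) write x = 630 + 1271t. Substituting into x ≡ 8 (mod 9) gives 1271t ≡ 8 (mod 9), and since 2⁻¹ ≡ 5 (mod 9), t ≡ 4. Hence x ≡ 630 + 1271·4 = 5714 (mod 11439).
From x ≡ 5714 (mod 11439) write x = 5714 + 11439t. Substituting into x ≡ 6 (mod 13) gives 11439t ≡ 12 (mod 13), and since 12⁻¹ ≡ 12 (mod 13), t ≡ 1. Hence x ≡ 5714 + 11439·1 = 17153 (mod 148707).

17153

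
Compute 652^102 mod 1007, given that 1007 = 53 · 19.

577

Mod 53: 652 ≡ 16; by Fermat, exponent reduces to 102 mod 52 = 50; 16^50 ≡ 47 (mod 53).
Mod 19: 652 ≡ 6; by Fermat, exponent reduces to 102 mod 18 = 12; 6^12 ≡ 7 (mod 19).
Combine by CRT: x ≡ 47 (mod 53), x ≡ 7 (mod 19) ⇒ x ≡ 577 (mod 1007).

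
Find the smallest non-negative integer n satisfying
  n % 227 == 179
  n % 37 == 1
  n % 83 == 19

From n ≡ 179 (mod 227) write n = 179 + 227t. Substituting into n ≡ 1 (mod 37) gives 227t ≡ 7 (mod 37), and since 5⁻¹ ≡ 15 (mod 37), t ≡ 31. Hence n ≡ 179 + 227·31 = 7216 (mod 8399).
From n ≡ 7216 (mod 8399) write n = 7216 + 8399t. Substituting into n ≡ 19 (mod 83) gives 8399t ≡ 24 (mod 83), and since 16⁻¹ ≡ 26 (mod 83), t ≡ 43. Hence n ≡ 7216 + 8399·43 = 368373 (mod 697117).

368373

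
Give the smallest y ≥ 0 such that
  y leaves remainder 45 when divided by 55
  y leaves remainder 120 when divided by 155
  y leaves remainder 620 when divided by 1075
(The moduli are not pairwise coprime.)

gcd(55, 155) = 5 and 5 | (120 − 45), so the pair is consistent; merging gives y ≡ 430 (mod 1705), where 1705 = lcm(55, 155).
gcd(1705, 1075) = 5 and 5 | (620 − 430), so the pair is consistent; merging gives y ≡ 320970 (mod 366575), where 366575 = lcm(1705, 1075).
The solution is unique modulo lcm(55, 155, 1075) = 366575.

320970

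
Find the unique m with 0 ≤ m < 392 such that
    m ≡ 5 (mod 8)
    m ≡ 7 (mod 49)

From m ≡ 5 (mod 8) write m = 5 + 8t. Substituting into m ≡ 7 (mod 49) gives 8t ≡ 2 (mod 49), and since 8⁻¹ ≡ 43 (mod 49), t ≡ 37. Hence m ≡ 5 + 8·37 = 301 (mod 392).

301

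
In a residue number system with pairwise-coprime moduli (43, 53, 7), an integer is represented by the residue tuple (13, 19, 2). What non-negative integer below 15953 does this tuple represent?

The moduli are pairwise coprime; N = 43·53·7 = 15953.
N/43 = 371; 371 ≡ 27 (mod 43); 27·8 ≡ 1, so inverse 8.
N/53 = 301; 301 ≡ 36 (mod 53); 36·28 ≡ 1, so inverse 28.
N/7 = 2279; 2279 ≡ 4 (mod 7); 4·2 ≡ 1, so inverse 2.
x ≡ 13·371·8 + 19·301·28 + 2·2279·2 = 207832.
207832 mod 15953 = 443.

443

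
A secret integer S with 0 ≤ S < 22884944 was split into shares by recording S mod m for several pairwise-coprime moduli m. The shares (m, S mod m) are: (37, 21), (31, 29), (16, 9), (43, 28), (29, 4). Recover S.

From S ≡ 21 (mod 37) write S = 21 + 37t. Substituting into S ≡ 29 (mod 31) gives 37t ≡ 8 (mod 31), and since 6⁻¹ ≡ 26 (mod 31), t ≡ 22. Hence S ≡ 21 + 37·22 = 835 (mod 1147).
From S ≡ 835 (mod 1147) write S = 835 + 1147t. Substituting into S ≡ 9 (mod 16) gives 1147t ≡ 6 (mod 16), and since 11⁻¹ ≡ 3 (mod 16), t ≡ 2. Hence S ≡ 835 + 1147·2 = 3129 (mod 18352).
From S ≡ 3129 (mod 18352) write S = 3129 + 18352t. Substituting into S ≡ 28 (mod 43) gives 18352t ≡ 38 (mod 43), and since 34⁻¹ ≡ 19 (mod 43), t ≡ 34. Hence S ≡ 3129 + 18352·34 = 627097 (mod 789136).
From S ≡ 627097 (mod 789136) write S = 627097 + 789136t. Substituting into S ≡ 4 (mod 29) gives 789136t ≡ 3 (mod 29), and since 17⁻¹ ≡ 12 (mod 29), t ≡ 7. Hence S ≡ 627097 + 789136·7 = 6151049 (mod 22884944).

6151049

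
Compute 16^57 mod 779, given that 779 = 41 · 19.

Mod 41: 16 ≡ 16; by Fermat, exponent reduces to 57 mod 40 = 17; 16^17 ≡ 10 (mod 41).
Mod 19: 16 ≡ 16; by Fermat, exponent reduces to 57 mod 18 = 3; 16^3 ≡ 11 (mod 19).
Combine by CRT: x ≡ 10 (mod 41), x ≡ 11 (mod 19) ⇒ x ≡ 543 (mod 779).

543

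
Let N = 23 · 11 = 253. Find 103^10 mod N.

Mod 23: 103 ≡ 11; 11^10 ≡ 2 (mod 23).
Mod 11: 103 ≡ 4; since 10 | 10, by Fermat 4^10 ≡ 1 (mod 11).
Combine by CRT: x ≡ 2 (mod 23), x ≡ 1 (mod 11) ⇒ x ≡ 232 (mod 253).

232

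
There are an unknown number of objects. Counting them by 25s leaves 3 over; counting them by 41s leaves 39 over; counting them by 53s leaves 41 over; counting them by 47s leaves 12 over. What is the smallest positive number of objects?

The moduli are pairwise coprime; M = 25·41·53·47 = 2553275.
M/25 = 102131; 102131 ≡ 6 (mod 25); 6·21 ≡ 1, so inverse 21.
M/41 = 62275; 62275 ≡ 37 (mod 41); 37·10 ≡ 1, so inverse 10.
M/53 = 48175; 48175 ≡ 51 (mod 53); 51·26 ≡ 1, so inverse 26.
M/47 = 54325; 54325 ≡ 40 (mod 47); 40·20 ≡ 1, so inverse 20.
N ≡ 3·102131·21 + 39·62275·10 + 41·48175·26 + 12·54325·20 = 95114053.
95114053 mod 2553275 = 642878.

642878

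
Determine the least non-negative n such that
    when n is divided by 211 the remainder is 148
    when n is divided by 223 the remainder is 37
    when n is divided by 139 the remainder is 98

4248633

The moduli are pairwise coprime; M = 211·223·139 = 6540367.
M/211 = 30997; 30997 ≡ 191 (mod 211); 191·116 ≡ 1, so inverse 116.
M/223 = 29329; 29329 ≡ 116 (mod 223); 116·25 ≡ 1, so inverse 25.
M/139 = 47053; 47053 ≡ 71 (mod 139); 71·47 ≡ 1, so inverse 47.
n ≡ 148·30997·116 + 37·29329·25 + 98·47053·47 = 776011939.
776011939 mod 6540367 = 4248633.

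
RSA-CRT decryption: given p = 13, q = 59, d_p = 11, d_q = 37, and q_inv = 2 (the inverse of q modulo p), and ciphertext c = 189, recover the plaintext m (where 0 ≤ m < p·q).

m₁ = c^(d_p) mod p: c ≡ 7 (mod 13), and 7^11 mod 13 = 2.
m₂ = c^(d_q) mod q: c ≡ 12 (mod 59), and 12^37 mod 59 = 21.
h = q_inv·(m₁ − m₂) mod p = 2·(2 − 21) mod 13 = 1.
m = m₂ + h·q = 21 + 1·59 = 80.

80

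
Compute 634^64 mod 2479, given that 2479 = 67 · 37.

303

Mod 67: 634 ≡ 31; 31^64 ≡ 35 (mod 67).
Mod 37: 634 ≡ 5; by Fermat, exponent reduces to 64 mod 36 = 28; 5^28 ≡ 7 (mod 37).
Combine by CRT: x ≡ 35 (mod 67), x ≡ 7 (mod 37) ⇒ x ≡ 303 (mod 2479).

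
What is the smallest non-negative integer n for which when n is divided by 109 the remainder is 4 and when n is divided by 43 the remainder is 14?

Combine the congruences pairwise.
From n ≡ 4 (mod 109) write n = 4 + 109t. Substituting into n ≡ 14 (mod 43) gives 109t ≡ 10 (mod 43), and since 23⁻¹ ≡ 15 (mod 43), t ≡ 21. Hence n ≡ 4 + 109·21 = 2293 (mod 4687).

2293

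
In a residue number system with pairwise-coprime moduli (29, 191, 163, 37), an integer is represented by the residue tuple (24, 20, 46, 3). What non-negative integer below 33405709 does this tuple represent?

The moduli are pairwise coprime; N = 29·191·163·37 = 33405709.
N/29 = 1151921; 1151921 ≡ 12 (mod 29); 12·17 ≡ 1, so inverse 17.
N/191 = 174899; 174899 ≡ 134 (mod 191); 134·67 ≡ 1, so inverse 67.
N/163 = 204943; 204943 ≡ 52 (mod 163); 52·116 ≡ 1, so inverse 116.
N/37 = 902857; 902857 ≡ 20 (mod 37); 20·13 ≡ 1, so inverse 13.
x ≡ 24·1151921·17 + 20·174899·67 + 46·204943·116 + 3·902857·13 = 1833135699.
1833135699 mod 33405709 = 29227413.

29227413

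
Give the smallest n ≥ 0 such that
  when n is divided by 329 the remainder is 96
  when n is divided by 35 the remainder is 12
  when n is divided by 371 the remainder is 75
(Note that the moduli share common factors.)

gcd(329, 35) = 7 and 7 | (12 − 96), so the pair is consistent; merging gives n ≡ 1412 (mod 1645), where 1645 = lcm(329, 35).
gcd(1645, 371) = 7 and 7 | (75 − 1412), so the pair is consistent; merging gives n ≡ 78727 (mod 87185), where 87185 = lcm(1645, 371).
The solution is unique modulo lcm(329, 35, 371) = 87185.

78727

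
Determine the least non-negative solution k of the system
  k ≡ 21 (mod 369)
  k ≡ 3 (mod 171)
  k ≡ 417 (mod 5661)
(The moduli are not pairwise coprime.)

1806276

Combine the congruences pairwise.
gcd(369, 171) = 9 and 9 | (3 − 21), so the pair is consistent; merging gives k ≡ 4449 (mod 7011), where 7011 = lcm(369, 171).
gcd(7011, 5661) = 9 and 9 | (417 − 4449), so the pair is consistent; merging gives k ≡ 1806276 (mod 4409919), where 4409919 = lcm(7011, 5661).
The solution is unique modulo lcm(369, 171, 5661) = 4409919.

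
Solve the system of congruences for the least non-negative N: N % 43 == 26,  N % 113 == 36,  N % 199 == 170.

The moduli are pairwise coprime; M = 43·113·199 = 966941.
M/43 = 22487; 22487 ≡ 41 (mod 43); 41·21 ≡ 1, so inverse 21.
M/113 = 8557; 8557 ≡ 82 (mod 113); 82·51 ≡ 1, so inverse 51.
M/199 = 4859; 4859 ≡ 83 (mod 199); 83·12 ≡ 1, so inverse 12.
N ≡ 26·22487·21 + 36·8557·51 + 170·4859·12 = 37900914.
37900914 mod 966941 = 190215.

190215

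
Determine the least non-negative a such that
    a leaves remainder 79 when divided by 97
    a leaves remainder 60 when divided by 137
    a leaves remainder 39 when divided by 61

The moduli are pairwise coprime; N = 97·137·61 = 810629.
N/97 = 8357; 8357 ≡ 15 (mod 97); 15·13 ≡ 1, so inverse 13.
N/137 = 5917; 5917 ≡ 26 (mod 137); 26·58 ≡ 1, so inverse 58.
N/61 = 13289; 13289 ≡ 52 (mod 61); 52·27 ≡ 1, so inverse 27.
a ≡ 79·8357·13 + 60·5917·58 + 39·13289·27 = 43167116.
43167116 mod 810629 = 203779.

203779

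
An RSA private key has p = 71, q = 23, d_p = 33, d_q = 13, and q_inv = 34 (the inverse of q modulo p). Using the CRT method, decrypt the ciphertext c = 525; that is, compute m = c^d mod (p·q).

260

m₁ = c^(d_p) mod p: c ≡ 28 (mod 71), and 28^33 mod 71 = 47.
m₂ = c^(d_q) mod q: c ≡ 19 (mod 23), and 19^13 mod 23 = 7.
h = q_inv·(m₁ − m₂) mod p = 34·(47 − 7) mod 71 = 11.
m = m₂ + h·q = 7 + 11·23 = 260.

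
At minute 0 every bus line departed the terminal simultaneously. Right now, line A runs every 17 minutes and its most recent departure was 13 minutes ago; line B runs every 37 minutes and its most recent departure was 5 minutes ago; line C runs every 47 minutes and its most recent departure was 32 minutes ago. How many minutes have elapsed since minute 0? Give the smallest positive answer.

Combine the congruences pairwise.
From t ≡ 13 (mod 17) write t = 13 + 17s. Substituting into t ≡ 5 (mod 37) gives 17s ≡ 29 (mod 37), and since 17⁻¹ ≡ 24 (mod 37), s ≡ 30. Hence t ≡ 13 + 17·30 = 523 (mod 629).
From t ≡ 523 (mod 629) write t = 523 + 629s. Substituting into t ≡ 32 (mod 47) gives 629s ≡ 26 (mod 47), and since 18⁻¹ ≡ 34 (mod 47), s ≡ 38. Hence t ≡ 523 + 629·38 = 24425 (mod 29563).

24425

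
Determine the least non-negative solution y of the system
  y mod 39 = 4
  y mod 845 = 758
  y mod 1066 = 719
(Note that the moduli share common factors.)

143563

gcd(39, 845) = 13 and 13 | (758 − 4), so the pair is consistent; merging gives y ≡ 1603 (mod 2535), where 2535 = lcm(39, 845).
gcd(2535, 1066) = 13 and 13 | (719 − 1603), so the pair is consistent; merging gives y ≡ 143563 (mod 207870), where 207870 = lcm(2535, 1066).
The solution is unique modulo lcm(39, 845, 1066) = 207870.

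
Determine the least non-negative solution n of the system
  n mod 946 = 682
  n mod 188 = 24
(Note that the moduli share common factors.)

gcd(946, 188) = 2 and 2 | (24 − 682), so the pair is consistent; merging gives n ≡ 45144 (mod 88924), where 88924 = lcm(946, 188).
The solution is unique modulo lcm(946, 188) = 88924.

45144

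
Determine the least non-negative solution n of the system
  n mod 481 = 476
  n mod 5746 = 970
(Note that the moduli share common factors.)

110144

gcd(481, 5746) = 13 and 13 | (970 − 476), so the pair is consistent; merging gives n ≡ 110144 (mod 212602), where 212602 = lcm(481, 5746).
The solution is unique modulo lcm(481, 5746) = 212602.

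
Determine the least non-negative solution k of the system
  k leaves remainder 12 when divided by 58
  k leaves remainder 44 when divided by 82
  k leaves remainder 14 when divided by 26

27678

gcd(58, 82) = 2 and 2 | (44 − 12), so the pair is consistent; merging gives k ≡ 1520 (mod 2378), where 2378 = lcm(58, 82).
gcd(2378, 26) = 2 and 2 | (14 − 1520), so the pair is consistent; merging gives k ≡ 27678 (mod 30914), where 30914 = lcm(2378, 26).
The solution is unique modulo lcm(58, 82, 26) = 30914.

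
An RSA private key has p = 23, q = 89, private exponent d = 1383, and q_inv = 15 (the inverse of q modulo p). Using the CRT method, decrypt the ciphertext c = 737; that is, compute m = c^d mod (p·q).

d_p = d mod (p−1) = 1383 mod 22 = 19; d_q = d mod (q−1) = 63.
m₁ = c^(d_p) mod p: c ≡ 1 (mod 23), and 1^19 mod 23 = 1.
m₂ = c^(d_q) mod q: c ≡ 25 (mod 89), and 25^63 mod 89 = 73.
h = q_inv·(m₁ − m₂) mod p = 15·(1 − 73) mod 23 = 1.
m = m₂ + h·q = 73 + 1·89 = 162.

162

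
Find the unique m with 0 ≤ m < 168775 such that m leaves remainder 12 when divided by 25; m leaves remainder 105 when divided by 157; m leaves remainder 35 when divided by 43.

From m ≡ 12 (mod 25) write m = 12 + 25t. Substituting into m ≡ 105 (mod 157) gives 25t ≡ 93 (mod 157), and since 25⁻¹ ≡ 44 (mod 157), t ≡ 10. Hence m ≡ 12 + 25·10 = 262 (mod 3925).
From m ≡ 262 (mod 3925) write m = 262 + 3925t. Substituting into m ≡ 35 (mod 43) gives 3925t ≡ 31 (mod 43), and since 12⁻¹ ≡ 18 (mod 43), t ≡ 42. Hence m ≡ 262 + 3925·42 = 165112 (mod 168775).

165112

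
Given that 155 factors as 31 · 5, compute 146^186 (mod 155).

Mod 31: 146 ≡ 22; by Fermat, exponent reduces to 186 mod 30 = 6; 22^6 ≡ 8 (mod 31).
Mod 5: 146 ≡ 1; by Fermat, exponent reduces to 186 mod 4 = 2; 1^2 ≡ 1 (mod 5).
Combine by CRT: x ≡ 8 (mod 31), x ≡ 1 (mod 5) ⇒ x ≡ 101 (mod 155).

101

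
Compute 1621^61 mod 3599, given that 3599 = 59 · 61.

Mod 59: 1621 ≡ 28; by Fermat, exponent reduces to 61 mod 58 = 3; 28^3 ≡ 4 (mod 59).
Mod 61: 1621 ≡ 35; by Fermat, exponent reduces to 61 mod 60 = 1; 35^1 ≡ 35 (mod 61).
Combine by CRT: x ≡ 4 (mod 59), x ≡ 35 (mod 61) ⇒ x ≡ 889 (mod 3599).

889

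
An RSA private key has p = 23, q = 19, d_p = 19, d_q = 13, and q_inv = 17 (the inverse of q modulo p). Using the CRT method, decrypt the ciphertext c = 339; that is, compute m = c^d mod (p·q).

5

m₁ = c^(d_p) mod p: c ≡ 17 (mod 23), and 17^19 mod 23 = 5.
m₂ = c^(d_q) mod q: c ≡ 16 (mod 19), and 16^13 mod 19 = 5.
h = q_inv·(m₁ − m₂) mod p = 17·(5 − 5) mod 23 = 0.
m = m₂ + h·q = 5 + 0·19 = 5.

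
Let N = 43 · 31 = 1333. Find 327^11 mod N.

363

Mod 43: 327 ≡ 26; 26^11 ≡ 19 (mod 43).
Mod 31: 327 ≡ 17; 17^11 ≡ 22 (mod 31).
Combine by CRT: x ≡ 19 (mod 43), x ≡ 22 (mod 31) ⇒ x ≡ 363 (mod 1333).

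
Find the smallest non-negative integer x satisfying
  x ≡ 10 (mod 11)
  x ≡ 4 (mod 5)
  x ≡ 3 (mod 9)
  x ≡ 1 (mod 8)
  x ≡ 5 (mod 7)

1209

Combine the congruences pairwise.
From x ≡ 10 (mod 11) write x = 10 + 11t. Substituting into x ≡ 4 (mod 5) gives 11t ≡ 4 (mod 5), and since 1⁻¹ ≡ 1 (mod 5), t ≡ 4. Hence x ≡ 10 + 11·4 = 54 (mod 55).
From x ≡ 54 (mod 55) write x = 54 + 55t. Substituting into x ≡ 3 (mod 9) gives 55t ≡ 3 (mod 9), and since 1⁻¹ ≡ 1 (mod 9), t ≡ 3. Hence x ≡ 54 + 55·3 = 219 (mod 495).
From x ≡ 219 (mod 495) write x = 219 + 495t. Substituting into x ≡ 1 (mod 8) gives 495t ≡ 6 (mod 8), and since 7⁻¹ ≡ 7 (mod 8), t ≡ 2. Hence x ≡ 219 + 495·2 = 1209 (mod 3960).
From x ≡ 1209 (mod 3960) write x = 1209 + 3960t. Substituting into x ≡ 5 (mod 7) gives 3960t ≡ 0 (mod 7), and since 5⁻¹ ≡ 3 (mod 7), t ≡ 0. Hence x ≡ 1209 + 3960·0 = 1209 (mod 27720).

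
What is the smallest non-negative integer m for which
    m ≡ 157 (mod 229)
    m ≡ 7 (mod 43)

From m ≡ 157 (mod 229) write m = 157 + 229t. Substituting into m ≡ 7 (mod 43) gives 229t ≡ 22 (mod 43), and since 14⁻¹ ≡ 40 (mod 43), t ≡ 20. Hence m ≡ 157 + 229·20 = 4737 (mod 9847).

4737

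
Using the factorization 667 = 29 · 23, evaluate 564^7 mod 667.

637

Mod 29: 564 ≡ 13; 13^7 ≡ 28 (mod 29).
Mod 23: 564 ≡ 12; 12^7 ≡ 16 (mod 23).
Combine by CRT: x ≡ 28 (mod 29), x ≡ 16 (mod 23) ⇒ x ≡ 637 (mod 667).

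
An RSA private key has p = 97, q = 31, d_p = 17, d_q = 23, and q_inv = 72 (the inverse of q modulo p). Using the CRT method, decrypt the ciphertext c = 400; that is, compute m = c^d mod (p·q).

206

m₁ = c^(d_p) mod p: c ≡ 12 (mod 97), and 12^17 mod 97 = 12.
m₂ = c^(d_q) mod q: c ≡ 28 (mod 31), and 28^23 mod 31 = 20.
h = q_inv·(m₁ − m₂) mod p = 72·(12 − 20) mod 97 = 6.
m = m₂ + h·q = 20 + 6·31 = 206.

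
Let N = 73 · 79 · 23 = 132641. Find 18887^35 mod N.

59287

Mod 73: 18887 ≡ 53; 53^35 ≡ 11 (mod 73).
Mod 79: 18887 ≡ 6; 6^35 ≡ 37 (mod 79).
Mod 23: 18887 ≡ 4; by Fermat, exponent reduces to 35 mod 22 = 13; 4^13 ≡ 16 (mod 23).
Combine by CRT: x ≡ 11 (mod 73), x ≡ 37 (mod 79), x ≡ 16 (mod 23) ⇒ x ≡ 59287 (mod 132641).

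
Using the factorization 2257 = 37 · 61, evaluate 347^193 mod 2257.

Mod 37: 347 ≡ 14; by Fermat, exponent reduces to 193 mod 36 = 13; 14^13 ≡ 14 (mod 37).
Mod 61: 347 ≡ 42; by Fermat, exponent reduces to 193 mod 60 = 13; 42^13 ≡ 12 (mod 61).
Combine by CRT: x ≡ 14 (mod 37), x ≡ 12 (mod 61) ⇒ x ≡ 2086 (mod 2257).

2086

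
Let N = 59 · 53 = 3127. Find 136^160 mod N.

Mod 59: 136 ≡ 18; by Fermat, exponent reduces to 160 mod 58 = 44; 18^44 ≡ 49 (mod 59).
Mod 53: 136 ≡ 30; by Fermat, exponent reduces to 160 mod 52 = 4; 30^4 ≡ 1 (mod 53).
Combine by CRT: x ≡ 49 (mod 59), x ≡ 1 (mod 53) ⇒ x ≡ 2704 (mod 3127).

2704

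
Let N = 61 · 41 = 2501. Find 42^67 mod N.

1887

Mod 61: 42 ≡ 42; by Fermat, exponent reduces to 67 mod 60 = 7; 42^7 ≡ 57 (mod 61).
Mod 41: 42 ≡ 1; by Fermat, exponent reduces to 67 mod 40 = 27; 1^27 ≡ 1 (mod 41).
Combine by CRT: x ≡ 57 (mod 61), x ≡ 1 (mod 41) ⇒ x ≡ 1887 (mod 2501).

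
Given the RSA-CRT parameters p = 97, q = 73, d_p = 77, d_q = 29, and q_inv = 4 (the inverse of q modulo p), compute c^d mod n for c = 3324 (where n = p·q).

m₁ = c^(d_p) mod p: c ≡ 26 (mod 97), and 26^77 mod 97 = 7.
m₂ = c^(d_q) mod q: c ≡ 39 (mod 73), and 39^29 mod 73 = 45.
h = q_inv·(m₁ − m₂) mod p = 4·(7 − 45) mod 97 = 42.
m = m₂ + h·q = 45 + 42·73 = 3111.

3111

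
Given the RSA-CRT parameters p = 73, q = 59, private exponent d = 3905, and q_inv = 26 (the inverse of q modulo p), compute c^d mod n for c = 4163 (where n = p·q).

3760

d_p = d mod (p−1) = 3905 mod 72 = 17; d_q = d mod (q−1) = 19.
m₁ = c^(d_p) mod p: c ≡ 2 (mod 73), and 2^17 mod 73 = 37.
m₂ = c^(d_q) mod q: c ≡ 33 (mod 59), and 33^19 mod 59 = 43.
h = q_inv·(m₁ − m₂) mod p = 26·(37 − 43) mod 73 = 63.
m = m₂ + h·q = 43 + 63·59 = 3760.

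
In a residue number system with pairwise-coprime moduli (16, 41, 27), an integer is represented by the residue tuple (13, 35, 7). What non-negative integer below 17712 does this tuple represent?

4381

Combine the congruences pairwise.
From x ≡ 13 (mod 16) write x = 13 + 16t. Substituting into x ≡ 35 (mod 41) gives 16t ≡ 22 (mod 41), and since 16⁻¹ ≡ 18 (mod 41), t ≡ 27. Hence x ≡ 13 + 16·27 = 445 (mod 656).
From x ≡ 445 (mod 656) write x = 445 + 656t. Substituting into x ≡ 7 (mod 27) gives 656t ≡ 21 (mod 27), and since 8⁻¹ ≡ 17 (mod 27), t ≡ 6. Hence x ≡ 445 + 656·6 = 4381 (mod 17712).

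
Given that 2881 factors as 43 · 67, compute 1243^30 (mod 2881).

403

Mod 43: 1243 ≡ 39; 39^30 ≡ 16 (mod 43).
Mod 67: 1243 ≡ 37; 37^30 ≡ 1 (mod 67).
Combine by CRT: x ≡ 16 (mod 43), x ≡ 1 (mod 67) ⇒ x ≡ 403 (mod 2881).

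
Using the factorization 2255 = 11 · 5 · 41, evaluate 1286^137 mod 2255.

186

Mod 11: 1286 ≡ 10; by Fermat, exponent reduces to 137 mod 10 = 7; 10^7 ≡ 10 (mod 11).
Mod 5: 1286 ≡ 1; by Fermat, exponent reduces to 137 mod 4 = 1; 1^1 ≡ 1 (mod 5).
Mod 41: 1286 ≡ 15; by Fermat, exponent reduces to 137 mod 40 = 17; 15^17 ≡ 22 (mod 41).
Combine by CRT: x ≡ 10 (mod 11), x ≡ 1 (mod 5), x ≡ 22 (mod 41) ⇒ x ≡ 186 (mod 2255).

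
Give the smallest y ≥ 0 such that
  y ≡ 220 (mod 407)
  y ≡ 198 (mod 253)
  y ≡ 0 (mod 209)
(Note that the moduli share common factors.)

Combine the congruences pairwise.
gcd(407, 253) = 11 and 11 | (198 − 220), so the pair is consistent; merging gives y ≡ 5511 (mod 9361), where 9361 = lcm(407, 253).
gcd(9361, 209) = 11 and 11 | (0 − 5511), so the pair is consistent; merging gives y ≡ 155287 (mod 177859), where 177859 = lcm(9361, 209).
The solution is unique modulo lcm(407, 253, 209) = 177859.

155287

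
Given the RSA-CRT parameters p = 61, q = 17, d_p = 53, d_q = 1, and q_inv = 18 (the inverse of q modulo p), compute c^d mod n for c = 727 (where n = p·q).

591

m₁ = c^(d_p) mod p: c ≡ 56 (mod 61), and 56^53 mod 61 = 42.
m₂ = c^(d_q) mod q: c ≡ 13 (mod 17), and 13^1 mod 17 = 13.
h = q_inv·(m₁ − m₂) mod p = 18·(42 − 13) mod 61 = 34.
m = m₂ + h·q = 13 + 34·17 = 591.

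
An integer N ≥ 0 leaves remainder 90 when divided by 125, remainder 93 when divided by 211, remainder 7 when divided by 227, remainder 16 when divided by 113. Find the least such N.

From N ≡ 90 (mod 125) write N = 90 + 125t. Substituting into N ≡ 93 (mod 211) gives 125t ≡ 3 (mod 211), and since 125⁻¹ ≡ 184 (mod 211), t ≡ 130. Hence N ≡ 90 + 125·130 = 16340 (mod 26375).
From N ≡ 16340 (mod 26375) write N = 16340 + 26375t. Substituting into N ≡ 7 (mod 227) gives 26375t ≡ 11 (mod 227), and since 43⁻¹ ≡ 132 (mod 227), t ≡ 90. Hence N ≡ 16340 + 26375·90 = 2390090 (mod 5987125).
From N ≡ 2390090 (mod 5987125) write N = 2390090 + 5987125t. Substituting into N ≡ 16 (mod 113) gives 5987125t ≡ 102 (mod 113), and since 46⁻¹ ≡ 86 (mod 113), t ≡ 71. Hence N ≡ 2390090 + 5987125·71 = 427475965 (mod 676545125).

427475965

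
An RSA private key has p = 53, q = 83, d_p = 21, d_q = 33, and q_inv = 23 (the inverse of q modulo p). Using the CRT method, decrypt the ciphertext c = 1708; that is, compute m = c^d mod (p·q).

1449

m₁ = c^(d_p) mod p: c ≡ 12 (mod 53), and 12^21 mod 53 = 18.
m₂ = c^(d_q) mod q: c ≡ 48 (mod 83), and 48^33 mod 83 = 38.
h = q_inv·(m₁ − m₂) mod p = 23·(18 − 38) mod 53 = 17.
m = m₂ + h·q = 38 + 17·83 = 1449.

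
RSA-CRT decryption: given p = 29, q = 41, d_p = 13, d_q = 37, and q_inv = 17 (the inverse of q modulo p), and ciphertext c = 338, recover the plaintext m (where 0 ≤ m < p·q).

m₁ = c^(d_p) mod p: c ≡ 19 (mod 29), and 19^13 mod 29 = 3.
m₂ = c^(d_q) mod q: c ≡ 10 (mod 41), and 10^37 mod 41 = 18.
h = q_inv·(m₁ − m₂) mod p = 17·(3 − 18) mod 29 = 6.
m = m₂ + h·q = 18 + 6·41 = 264.

264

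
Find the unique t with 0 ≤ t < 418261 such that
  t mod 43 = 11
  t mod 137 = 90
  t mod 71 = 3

The moduli are pairwise coprime; N = 43·137·71 = 418261.
N/43 = 9727; 9727 ≡ 9 (mod 43); 9·24 ≡ 1, so inverse 24.
N/137 = 3053; 3053 ≡ 39 (mod 137); 39·130 ≡ 1, so inverse 130.
N/71 = 5891; 5891 ≡ 69 (mod 71); 69·35 ≡ 1, so inverse 35.
t ≡ 11·9727·24 + 90·3053·130 + 3·5891·35 = 38906583.
38906583 mod 418261 = 8310.

8310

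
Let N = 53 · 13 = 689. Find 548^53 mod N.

71

Mod 53: 548 ≡ 18; by Fermat, exponent reduces to 53 mod 52 = 1; 18^1 ≡ 18 (mod 53).
Mod 13: 548 ≡ 2; by Fermat, exponent reduces to 53 mod 12 = 5; 2^5 ≡ 6 (mod 13).
Combine by CRT: x ≡ 18 (mod 53), x ≡ 6 (mod 13) ⇒ x ≡ 71 (mod 689).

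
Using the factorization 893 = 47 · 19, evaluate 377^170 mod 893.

424

Mod 47: 377 ≡ 1; by Fermat, exponent reduces to 170 mod 46 = 32; 1^32 ≡ 1 (mod 47).
Mod 19: 377 ≡ 16; by Fermat, exponent reduces to 170 mod 18 = 8; 16^8 ≡ 6 (mod 19).
Combine by CRT: x ≡ 1 (mod 47), x ≡ 6 (mod 19) ⇒ x ≡ 424 (mod 893).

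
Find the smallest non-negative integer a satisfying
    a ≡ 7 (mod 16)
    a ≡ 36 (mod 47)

647

Combine the congruences pairwise.
From a ≡ 7 (mod 16) write a = 7 + 16t. Substituting into a ≡ 36 (mod 47) gives 16t ≡ 29 (mod 47), and since 16⁻¹ ≡ 3 (mod 47), t ≡ 40. Hence a ≡ 7 + 16·40 = 647 (mod 752).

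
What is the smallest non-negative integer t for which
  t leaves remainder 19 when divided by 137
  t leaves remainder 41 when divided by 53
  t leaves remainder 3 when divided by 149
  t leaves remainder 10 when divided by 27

14826844

The moduli are pairwise coprime; N = 137·53·149·27 = 29211003.
N/137 = 213219; 213219 ≡ 47 (mod 137); 47·35 ≡ 1, so inverse 35.
N/53 = 551151; 551151 ≡ 4 (mod 53); 4·40 ≡ 1, so inverse 40.
N/149 = 196047; 196047 ≡ 112 (mod 149); 112·4 ≡ 1, so inverse 4.
N/27 = 1081889; 1081889 ≡ 26 (mod 27); 26·26 ≡ 1, so inverse 26.
t ≡ 19·213219·35 + 41·551151·40 + 3·196047·4 + 10·1081889·26 = 1329321979.
1329321979 mod 29211003 = 14826844.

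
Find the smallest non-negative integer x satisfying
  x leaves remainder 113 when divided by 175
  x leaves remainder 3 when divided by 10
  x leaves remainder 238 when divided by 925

gcd(175, 10) = 5 and 5 | (3 − 113), so the pair is consistent; merging gives x ≡ 113 (mod 350), where 350 = lcm(175, 10).
gcd(350, 925) = 25 and 25 | (238 − 113), so the pair is consistent; merging gives x ≡ 1163 (mod 12950), where 12950 = lcm(350, 925).
The solution is unique modulo lcm(175, 10, 925) = 12950.

1163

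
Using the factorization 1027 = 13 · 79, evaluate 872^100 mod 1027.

Mod 13: 872 ≡ 1; by Fermat, exponent reduces to 100 mod 12 = 4; 1^4 ≡ 1 (mod 13).
Mod 79: 872 ≡ 3; by Fermat, exponent reduces to 100 mod 78 = 22; 3^22 ≡ 51 (mod 79).
Combine by CRT: x ≡ 1 (mod 13), x ≡ 51 (mod 79) ⇒ x ≡ 209 (mod 1027).

209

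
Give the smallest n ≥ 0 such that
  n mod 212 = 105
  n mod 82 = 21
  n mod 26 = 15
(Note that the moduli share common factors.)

93173

Combine the congruences pairwise.
gcd(212, 82) = 2 and 2 | (21 − 105), so the pair is consistent; merging gives n ≡ 6253 (mod 8692), where 8692 = lcm(212, 82).
gcd(8692, 26) = 2 and 2 | (15 − 6253), so the pair is consistent; merging gives n ≡ 93173 (mod 112996), where 112996 = lcm(8692, 26).
The solution is unique modulo lcm(212, 82, 26) = 112996.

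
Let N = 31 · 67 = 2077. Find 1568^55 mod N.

1741

Mod 31: 1568 ≡ 18; by Fermat, exponent reduces to 55 mod 30 = 25; 18^25 ≡ 5 (mod 31).
Mod 67: 1568 ≡ 27; 27^55 ≡ 66 (mod 67).
Combine by CRT: x ≡ 5 (mod 31), x ≡ 66 (mod 67) ⇒ x ≡ 1741 (mod 2077).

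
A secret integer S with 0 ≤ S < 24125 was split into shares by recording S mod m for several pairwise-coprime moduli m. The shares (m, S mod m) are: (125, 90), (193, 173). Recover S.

Combine the congruences pairwise.
From S ≡ 90 (mod 125) write S = 90 + 125t. Substituting into S ≡ 173 (mod 193) gives 125t ≡ 83 (mod 193), and since 125⁻¹ ≡ 105 (mod 193), t ≡ 30. Hence S ≡ 90 + 125·30 = 3840 (mod 24125).

3840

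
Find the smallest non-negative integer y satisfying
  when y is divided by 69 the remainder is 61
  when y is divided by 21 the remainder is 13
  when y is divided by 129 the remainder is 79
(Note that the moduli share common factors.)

gcd(69, 21) = 3 and 3 | (13 − 61), so the pair is consistent; merging gives y ≡ 475 (mod 483), where 483 = lcm(69, 21).
gcd(483, 129) = 3 and 3 | (79 − 475), so the pair is consistent; merging gives y ≡ 6271 (mod 20769), where 20769 = lcm(483, 129).
The solution is unique modulo lcm(69, 21, 129) = 20769.

6271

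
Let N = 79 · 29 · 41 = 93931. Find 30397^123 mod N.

Mod 79: 30397 ≡ 61; by Fermat, exponent reduces to 123 mod 78 = 45; 61^45 ≡ 41 (mod 79).
Mod 29: 30397 ≡ 5; by Fermat, exponent reduces to 123 mod 28 = 11; 5^11 ≡ 13 (mod 29).
Mod 41: 30397 ≡ 16; by Fermat, exponent reduces to 123 mod 40 = 3; 16^3 ≡ 37 (mod 41).
Combine by CRT: x ≡ 41 (mod 79), x ≡ 13 (mod 29), x ≡ 37 (mod 41) ⇒ x ≡ 72484 (mod 93931).

72484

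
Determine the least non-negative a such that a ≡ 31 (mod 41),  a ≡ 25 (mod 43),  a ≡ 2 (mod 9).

The moduli are pairwise coprime; N = 41·43·9 = 15867.
N/41 = 387; 387 ≡ 18 (mod 41); 18·16 ≡ 1, so inverse 16.
N/43 = 369; 369 ≡ 25 (mod 43); 25·31 ≡ 1, so inverse 31.
N/9 = 1763; 1763 ≡ 8 (mod 9); 8·8 ≡ 1, so inverse 8.
a ≡ 31·387·16 + 25·369·31 + 2·1763·8 = 506135.
506135 mod 15867 = 14258.

14258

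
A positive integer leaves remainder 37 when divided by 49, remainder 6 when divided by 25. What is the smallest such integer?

Combine the congruences pairwise.
From a ≡ 37 (mod 49) write a = 37 + 49t. Substituting into a ≡ 6 (mod 25) gives 49t ≡ 19 (mod 25), and since 24⁻¹ ≡ 24 (mod 25), t ≡ 6. Hence a ≡ 37 + 49·6 = 331 (mod 1225).

331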